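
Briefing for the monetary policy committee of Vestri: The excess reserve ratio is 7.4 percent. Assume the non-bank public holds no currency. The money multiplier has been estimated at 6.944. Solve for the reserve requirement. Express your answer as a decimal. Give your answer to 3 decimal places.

Using m = 6.944. Since m = (1 + c)/(c + rr + e), the denominator satisfies c + rr + e = (1 + c)/m = (1 + 0) / 6.944 ≈ 0.144009.
With c = 0 and e = 0.074, the reserve requirement is 0.144009 − 0 − 0.074 = 0.070009.

0.070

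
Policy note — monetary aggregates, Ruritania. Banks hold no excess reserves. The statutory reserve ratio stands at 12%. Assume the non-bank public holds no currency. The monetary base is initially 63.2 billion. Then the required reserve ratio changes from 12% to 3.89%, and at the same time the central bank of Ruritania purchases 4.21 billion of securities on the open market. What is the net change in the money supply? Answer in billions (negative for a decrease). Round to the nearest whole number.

1206 billion

Before: m₁ = 1 / (0.12) ≈ 8.3333, MB₁ = 63.2, so M₁ = 8.3333 × 63.2 ≈ 526.6646 billion.
After: m₂ = 1 / (0.0389) ≈ 25.7069, MB₂ = 63.2 + 4.21 = 67.41, so M₂ = 25.7069 × 67.41 ≈ 1732.9021 billion.
ΔM = M₂ − M₁ = 1732.9021 − 526.6646 = 1206.2375 billion.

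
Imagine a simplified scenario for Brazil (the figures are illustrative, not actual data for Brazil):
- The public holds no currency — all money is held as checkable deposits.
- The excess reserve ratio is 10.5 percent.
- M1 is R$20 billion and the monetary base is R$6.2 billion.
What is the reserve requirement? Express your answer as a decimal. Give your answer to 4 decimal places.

Using m = M/MB = 20/6.2 ≈ 3.225806. Since m = (1 + c)/(c + rr + e), the denominator satisfies c + rr + e = (1 + c)/m = (1 + 0) / 3.225806 ≈ 0.310000.
With c = 0 and e = 0.105, the reserve requirement is 0.310000 − 0 − 0.105 = 0.205.

0.2050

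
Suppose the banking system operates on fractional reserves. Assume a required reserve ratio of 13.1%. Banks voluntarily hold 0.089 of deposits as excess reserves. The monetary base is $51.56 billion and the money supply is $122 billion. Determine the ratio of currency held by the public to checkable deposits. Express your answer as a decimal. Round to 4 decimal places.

Using m = M/MB = 122/51.56 ≈ 2.366175. From m = (1 + c)/(c + rr + e), rearranging gives 1 + c = m·(c + rr + e), so c·(1 − m) = m·(rr + e) − 1.
Hence c = [m·(rr + e) − 1]/(1 − m) = [2.366175 × (0.131 + 0.089) − 1] / (1 − 2.366175) ≈ 0.350937.

0.3509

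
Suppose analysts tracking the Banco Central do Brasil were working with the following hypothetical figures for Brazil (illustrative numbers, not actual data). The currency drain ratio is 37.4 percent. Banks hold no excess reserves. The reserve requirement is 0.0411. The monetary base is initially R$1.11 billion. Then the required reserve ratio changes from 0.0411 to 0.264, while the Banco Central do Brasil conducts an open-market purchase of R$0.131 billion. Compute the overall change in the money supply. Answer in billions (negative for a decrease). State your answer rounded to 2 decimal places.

-1.00 billion

Before: m₁ = (1 + 0.374) / (0.0411 + 0.374) ≈ 3.31, MB₁ = 1.11, so M₁ = 3.31 × 1.11 = 3.6741 billion.
After: m₂ = (1 + 0.374) / (0.264 + 0.374) ≈ 2.1536, MB₂ = 1.11 + 0.131 = 1.241, so M₂ = 2.1536 × 1.241 ≈ 2.6726 billion.
ΔM = M₂ − M₁ = 2.6726 − 3.6741 = -1.0015 billion.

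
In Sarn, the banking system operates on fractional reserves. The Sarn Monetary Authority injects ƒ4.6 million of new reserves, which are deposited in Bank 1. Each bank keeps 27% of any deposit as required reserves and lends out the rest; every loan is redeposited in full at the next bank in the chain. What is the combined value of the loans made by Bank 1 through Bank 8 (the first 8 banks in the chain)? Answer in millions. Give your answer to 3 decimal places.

ƒ11.434 million

Bank i lends (1 − rr)^i of the original deposit: Bank 1 lends 4.6·0.7300 = 3.3580, Bank 2 lends 4.6·0.7300² ≈ 2.4513, and so on.
Summing a geometric series: total = 4.6·[0.7300·(1 − 0.7300^8) / (1 − 0.7300)] ≈ 11.4340 million.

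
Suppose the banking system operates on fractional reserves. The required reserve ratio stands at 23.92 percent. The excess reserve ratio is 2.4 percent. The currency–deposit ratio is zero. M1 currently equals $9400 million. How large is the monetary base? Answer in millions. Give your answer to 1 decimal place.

$2474.1 million

The money multiplier is m = 1 / (rr + e) = 1 / (0.2392 + 0.024) ≈ 3.799392.
MB = M / m = 9400 / 3.799392 ≈ 2474.0801 million.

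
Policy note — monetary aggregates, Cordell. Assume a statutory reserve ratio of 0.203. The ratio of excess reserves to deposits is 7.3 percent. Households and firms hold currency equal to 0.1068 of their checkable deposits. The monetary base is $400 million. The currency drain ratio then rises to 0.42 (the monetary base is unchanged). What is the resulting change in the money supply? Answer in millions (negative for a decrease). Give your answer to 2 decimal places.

-340.44 million

Initially m₁ = (1 + 0.1068) / (0.203 + 0.073 + 0.1068) ≈ 2.891327, so M₁ = 2.891327 × 400 = 1156.5308 million.
After the change m₂ = (1 + 0.42) / (0.203 + 0.073 + 0.42) ≈ 2.040230, so M₂ = 2.040230 × 400 = 816.092 million.
ΔM = M₂ − M₁ = 816.092 − 1156.5308 = -340.4388 million.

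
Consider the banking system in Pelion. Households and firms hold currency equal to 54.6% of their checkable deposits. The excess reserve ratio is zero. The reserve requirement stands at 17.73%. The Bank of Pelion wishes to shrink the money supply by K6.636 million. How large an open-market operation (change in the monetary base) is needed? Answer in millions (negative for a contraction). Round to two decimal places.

The money multiplier is m = (1 + c) / (rr + c) = (1 + 0.546) / (0.1773 + 0.546) ≈ 2.1374.
ΔMB = ΔM / m = (−6.636) / 2.1374 ≈ -3.1047 million.

-3.10 million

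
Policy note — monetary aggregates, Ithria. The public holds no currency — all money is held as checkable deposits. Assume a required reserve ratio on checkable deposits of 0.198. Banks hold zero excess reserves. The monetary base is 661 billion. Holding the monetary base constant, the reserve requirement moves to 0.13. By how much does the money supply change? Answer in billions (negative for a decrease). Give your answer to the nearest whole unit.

Initially m₁ = 1 / (0.198) ≈ 5.0505, so M₁ = 5.0505 × 661 = 3338.3805 billion.
After the change m₂ = 1 / (0.13) ≈ 7.6923, so M₂ = 7.6923 × 661 = 5084.6103 billion.
ΔM = M₂ − M₁ = 5084.6103 − 3338.3805 = 1746.2298 billion.

1746 billion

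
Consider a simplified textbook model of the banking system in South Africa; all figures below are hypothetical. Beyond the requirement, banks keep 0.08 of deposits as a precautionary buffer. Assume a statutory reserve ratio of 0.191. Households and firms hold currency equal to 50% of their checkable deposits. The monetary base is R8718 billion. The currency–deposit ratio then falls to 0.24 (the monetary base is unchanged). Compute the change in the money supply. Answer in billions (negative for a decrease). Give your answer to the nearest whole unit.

Initially m₁ = (1 + 0.5) / (0.191 + 0.08 + 0.5) ≈ 1.94553, so M₁ = 1.94553 × 8718 ≈ 16961.1305 billion.
After the change m₂ = (1 + 0.24) / (0.191 + 0.08 + 0.24) ≈ 2.42661, so M₂ = 2.42661 × 8718 ≈ 21155.186 billion.
ΔM = M₂ − M₁ = 21155.186 − 16961.1305 = 4194.0555 billion.

R4194 billion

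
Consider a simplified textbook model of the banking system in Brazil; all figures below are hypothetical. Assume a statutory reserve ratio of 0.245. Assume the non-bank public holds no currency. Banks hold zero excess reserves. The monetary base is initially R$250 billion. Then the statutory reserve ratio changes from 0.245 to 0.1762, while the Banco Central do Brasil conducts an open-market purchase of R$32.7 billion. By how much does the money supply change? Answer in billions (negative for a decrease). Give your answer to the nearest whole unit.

R$584 billion

Before: m₁ = 1 / (0.245) ≈ 4.0816, MB₁ = 250, so M₁ = 4.0816 × 250 = 1020.4 billion.
After: m₂ = 1 / (0.1762) ≈ 5.6754, MB₂ = 250 + 32.7 = 282.7, so M₂ = 5.6754 × 282.7 ≈ 1604.4356 billion.
ΔM = M₂ − M₁ = 1604.4356 − 1020.4 = 584.0356 billion.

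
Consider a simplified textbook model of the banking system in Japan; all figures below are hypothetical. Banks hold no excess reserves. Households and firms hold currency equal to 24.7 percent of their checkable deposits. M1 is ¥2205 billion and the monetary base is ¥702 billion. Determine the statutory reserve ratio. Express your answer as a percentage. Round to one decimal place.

15.0%

Using m = M/MB = 2205/702 ≈ 3.141026. Since m = (1 + c)/(c + rr + e), the denominator satisfies c + rr + e = (1 + c)/m = (1 + 0.247) / 3.141026 ≈ 0.397004.
With c = 0.247 and e = 0, the statutory reserve ratio is 0.397004 − 0.247 − 0 = 0.150004.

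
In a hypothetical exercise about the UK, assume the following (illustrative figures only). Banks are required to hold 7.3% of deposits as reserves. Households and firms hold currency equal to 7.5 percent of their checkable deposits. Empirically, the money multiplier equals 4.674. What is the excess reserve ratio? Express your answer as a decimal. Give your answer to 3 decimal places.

0.082

Using m = 4.674. Since m = (1 + c)/(c + rr + e), the denominator satisfies c + rr + e = (1 + c)/m = (1 + 0.075) / 4.674 ≈ 0.229996.
With c = 0.075 and rr = 0.073, the excess reserve ratio is 0.229996 − 0.075 − 0.073 = 0.081996.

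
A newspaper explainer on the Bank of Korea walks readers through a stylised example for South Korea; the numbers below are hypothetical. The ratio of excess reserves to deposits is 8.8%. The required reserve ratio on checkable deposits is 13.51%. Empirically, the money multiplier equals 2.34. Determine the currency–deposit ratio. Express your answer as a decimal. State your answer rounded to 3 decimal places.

Using m = 2.34. From m = (1 + c)/(c + rr + e), rearranging gives 1 + c = m·(c + rr + e), so c·(1 − m) = m·(rr + e) − 1.
Hence c = [m·(rr + e) − 1]/(1 − m) = [2.34 × (0.1351 + 0.088) − 1] / (1 − 2.34) ≈ 0.356676.

0.357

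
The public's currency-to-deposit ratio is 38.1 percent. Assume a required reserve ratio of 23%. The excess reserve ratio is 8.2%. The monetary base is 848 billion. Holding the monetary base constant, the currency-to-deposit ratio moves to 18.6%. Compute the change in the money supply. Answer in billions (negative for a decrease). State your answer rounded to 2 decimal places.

329.65 billion

Initially m₁ = (1 + 0.381) / (0.23 + 0.082 + 0.381) ≈ 1.992785, so M₁ = 1.992785 × 848 ≈ 1689.8817 billion.
After the change m₂ = (1 + 0.186) / (0.23 + 0.082 + 0.186) ≈ 2.381526, so M₂ = 2.381526 × 848 ≈ 2019.534 billion.
ΔM = M₂ − M₁ = 2019.534 − 1689.8817 = 329.6523 billion.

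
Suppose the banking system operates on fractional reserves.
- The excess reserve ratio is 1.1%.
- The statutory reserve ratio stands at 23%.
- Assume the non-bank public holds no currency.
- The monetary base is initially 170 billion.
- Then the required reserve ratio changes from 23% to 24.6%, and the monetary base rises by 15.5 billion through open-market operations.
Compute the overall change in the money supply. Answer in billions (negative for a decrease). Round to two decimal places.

16.40 billion

Before: m₁ = 1 / (0.23 + 0.011) ≈ 4.149378, MB₁ = 170, so M₁ = 4.149378 × 170 ≈ 705.3943 billion.
After: m₂ = 1 / (0.246 + 0.011) ≈ 3.891051, MB₂ = 170 + 15.5 = 185.5, so M₂ = 3.891051 × 185.5 ≈ 721.79 billion.
ΔM = M₂ − M₁ = 721.79 − 705.3943 = 16.3957 billion.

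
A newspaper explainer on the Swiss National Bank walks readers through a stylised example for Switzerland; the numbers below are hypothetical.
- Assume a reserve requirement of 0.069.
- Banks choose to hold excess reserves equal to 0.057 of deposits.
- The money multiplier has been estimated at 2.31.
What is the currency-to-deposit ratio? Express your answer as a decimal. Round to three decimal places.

Using m = 2.31. From m = (1 + c)/(c + rr + e), rearranging gives 1 + c = m·(c + rr + e), so c·(1 − m) = m·(rr + e) − 1.
Hence c = [m·(rr + e) − 1]/(1 − m) = [2.31 × (0.069 + 0.057) − 1] / (1 − 2.31) ≈ 0.541176.

0.541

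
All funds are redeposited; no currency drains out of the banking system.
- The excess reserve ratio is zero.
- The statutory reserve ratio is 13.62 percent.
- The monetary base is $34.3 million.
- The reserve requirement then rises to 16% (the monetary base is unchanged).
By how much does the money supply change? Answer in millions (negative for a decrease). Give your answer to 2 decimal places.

-37.46 million

Initially m₁ = 1 / (0.1362) ≈ 7.34214, so M₁ = 7.34214 × 34.3 ≈ 251.8354 million.
After the change m₂ = 1 / (0.16) = 6.25, so M₂ = 6.25 × 34.3 = 214.375 million.
ΔM = M₂ − M₁ = 214.375 − 251.8354 = -37.4604 million.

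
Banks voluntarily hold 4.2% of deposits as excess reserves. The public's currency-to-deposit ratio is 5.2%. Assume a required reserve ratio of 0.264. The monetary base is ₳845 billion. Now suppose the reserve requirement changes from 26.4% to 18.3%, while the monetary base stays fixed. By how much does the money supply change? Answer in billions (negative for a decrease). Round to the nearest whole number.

Initially m₁ = (1 + 0.052) / (0.264 + 0.042 + 0.052) ≈ 2.9385, so M₁ = 2.9385 × 845 = 2483.0325 billion.
After the change m₂ = (1 + 0.052) / (0.183 + 0.042 + 0.052) ≈ 3.7978, so M₂ = 3.7978 × 845 = 3209.141 billion.
ΔM = M₂ − M₁ = 3209.141 − 2483.0325 = 726.1085 billion.

₳726 billion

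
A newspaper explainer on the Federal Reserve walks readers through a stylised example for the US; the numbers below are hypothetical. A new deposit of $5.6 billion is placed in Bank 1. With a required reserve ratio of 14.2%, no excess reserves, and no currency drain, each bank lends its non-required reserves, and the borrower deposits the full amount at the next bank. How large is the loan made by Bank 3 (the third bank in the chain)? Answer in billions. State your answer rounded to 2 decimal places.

Each bank lends a fraction (1 − rr) = 0.8580 of the deposit it receives, so Bank 3 receives 5.6·0.8580^2 and lends 5.6·0.8580^3 ≈ 3.5371 billion.

$3.54 billion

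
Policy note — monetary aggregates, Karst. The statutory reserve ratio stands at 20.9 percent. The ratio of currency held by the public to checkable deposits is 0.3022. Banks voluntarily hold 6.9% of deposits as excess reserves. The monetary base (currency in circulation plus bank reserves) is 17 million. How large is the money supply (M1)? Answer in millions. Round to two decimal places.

38.15 million

The money multiplier is m = (1 + c) / (rr + e + c) = (1 + 0.3022) / (0.209 + 0.069 + 0.3022) ≈ 2.24440.
So M = m × MB = 2.24440 × 17 = 38.1548 million.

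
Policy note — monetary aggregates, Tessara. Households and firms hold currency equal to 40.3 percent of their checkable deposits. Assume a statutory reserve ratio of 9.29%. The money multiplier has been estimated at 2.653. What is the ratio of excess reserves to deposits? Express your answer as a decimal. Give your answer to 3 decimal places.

Using m = 2.653. Since m = (1 + c)/(c + rr + e), the denominator satisfies c + rr + e = (1 + c)/m = (1 + 0.403) / 2.653 ≈ 0.528835.
With c = 0.403 and rr = 0.0929, the ratio of excess reserves to deposits is 0.528835 − 0.403 − 0.0929 = 0.032935.

0.033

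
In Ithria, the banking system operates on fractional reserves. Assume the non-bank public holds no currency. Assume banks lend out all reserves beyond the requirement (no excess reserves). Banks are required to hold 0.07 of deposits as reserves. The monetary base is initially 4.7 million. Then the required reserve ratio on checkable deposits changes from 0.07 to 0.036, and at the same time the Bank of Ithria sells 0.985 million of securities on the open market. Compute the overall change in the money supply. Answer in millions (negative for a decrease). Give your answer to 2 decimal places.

36.05 million

Before: m₁ = 1 / (0.07) ≈ 14.2857, MB₁ = 4.7, so M₁ = 14.2857 × 4.7 ≈ 67.1428 million.
After: m₂ = 1 / (0.036) ≈ 27.7778, MB₂ = 4.7 − 0.985 = 3.715, so M₂ = 27.7778 × 3.715 ≈ 103.1945 million.
ΔM = M₂ − M₁ = 103.1945 − 67.1428 = 36.0517 million.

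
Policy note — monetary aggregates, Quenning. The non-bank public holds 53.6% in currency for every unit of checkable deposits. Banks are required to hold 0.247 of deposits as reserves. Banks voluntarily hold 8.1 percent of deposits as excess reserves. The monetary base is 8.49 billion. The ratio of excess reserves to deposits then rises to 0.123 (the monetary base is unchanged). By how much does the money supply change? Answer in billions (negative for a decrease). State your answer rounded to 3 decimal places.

-0.700 billion

Initially m₁ = (1 + 0.536) / (0.247 + 0.081 + 0.536) ≈ 1.77778, so M₁ = 1.77778 × 8.49 ≈ 15.0934 billion.
After the change m₂ = (1 + 0.536) / (0.247 + 0.123 + 0.536) ≈ 1.69536, so M₂ = 1.69536 × 8.49 ≈ 14.3936 billion.
ΔM = M₂ − M₁ = 14.3936 − 15.0934 = -0.6998 billion.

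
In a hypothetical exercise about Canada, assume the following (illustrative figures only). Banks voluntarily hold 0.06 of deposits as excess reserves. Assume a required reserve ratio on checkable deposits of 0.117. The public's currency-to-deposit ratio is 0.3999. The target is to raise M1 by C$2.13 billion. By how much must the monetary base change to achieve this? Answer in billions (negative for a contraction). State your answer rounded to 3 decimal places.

C$0.878 billion

The money multiplier is m = (1 + c) / (rr + e + c) = (1 + 0.3999) / (0.117 + 0.06 + 0.3999) ≈ 2.42659.
ΔMB = ΔM / m = (+2.13) / 2.42659 ≈ 0.8778 billion.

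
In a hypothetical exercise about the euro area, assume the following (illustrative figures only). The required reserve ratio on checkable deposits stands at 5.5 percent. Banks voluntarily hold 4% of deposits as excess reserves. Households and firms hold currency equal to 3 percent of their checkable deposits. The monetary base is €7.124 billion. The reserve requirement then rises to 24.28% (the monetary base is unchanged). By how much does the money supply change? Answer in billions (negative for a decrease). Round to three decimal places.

Initially m₁ = (1 + 0.03) / (0.055 + 0.04 + 0.03) = 8.24, so M₁ = 8.24 × 7.124 ≈ 58.7018 billion.
After the change m₂ = (1 + 0.03) / (0.2428 + 0.04 + 0.03) ≈ 3.29284, so M₂ = 3.29284 × 7.124 ≈ 23.4582 billion.
ΔM = M₂ − M₁ = 23.4582 − 58.7018 = -35.2436 billion.

-35.244 billion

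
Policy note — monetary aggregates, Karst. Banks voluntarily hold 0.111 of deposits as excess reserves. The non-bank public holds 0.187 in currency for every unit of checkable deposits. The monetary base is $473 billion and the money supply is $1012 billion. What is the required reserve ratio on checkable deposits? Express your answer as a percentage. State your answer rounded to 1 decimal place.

25.7%

Using m = M/MB = 1012/473 ≈ 2.139535. Since m = (1 + c)/(c + rr + e), the denominator satisfies c + rr + e = (1 + c)/m = (1 + 0.187) / 2.139535 ≈ 0.554793.
With c = 0.187 and e = 0.111, the required reserve ratio on checkable deposits is 0.554793 − 0.187 − 0.111 = 0.256793.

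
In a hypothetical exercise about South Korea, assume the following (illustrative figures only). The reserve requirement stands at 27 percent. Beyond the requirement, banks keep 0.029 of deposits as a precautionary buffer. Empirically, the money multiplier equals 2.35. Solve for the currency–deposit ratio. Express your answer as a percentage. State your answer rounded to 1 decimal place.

22.0%

Using m = 2.35. From m = (1 + c)/(c + rr + e), rearranging gives 1 + c = m·(c + rr + e), so c·(1 − m) = m·(rr + e) − 1.
Hence c = [m·(rr + e) − 1]/(1 − m) = [2.35 × (0.27 + 0.029) − 1] / (1 − 2.35) ≈ 0.220259.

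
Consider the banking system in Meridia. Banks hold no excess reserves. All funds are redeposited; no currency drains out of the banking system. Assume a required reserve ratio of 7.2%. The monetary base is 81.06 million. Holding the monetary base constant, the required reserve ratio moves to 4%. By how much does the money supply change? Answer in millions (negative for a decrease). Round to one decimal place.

900.7 million

Initially m₁ = 1 / (0.072) ≈ 13.8889, so M₁ = 13.8889 × 81.06 ≈ 1125.8342 million.
After the change m₂ = 1 / (0.04) = 25, so M₂ = 25 × 81.06 = 2026.5 million.
ΔM = M₂ − M₁ = 2026.5 − 1125.8342 = 900.6658 million.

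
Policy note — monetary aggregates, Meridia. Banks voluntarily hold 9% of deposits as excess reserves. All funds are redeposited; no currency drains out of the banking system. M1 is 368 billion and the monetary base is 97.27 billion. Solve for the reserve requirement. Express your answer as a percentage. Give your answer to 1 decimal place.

17.4%

Using m = M/MB = 368/97.27 ≈ 3.783284. Since m = (1 + c)/(c + rr + e), the denominator satisfies c + rr + e = (1 + c)/m = (1 + 0) / 3.783284 ≈ 0.264321.
With c = 0 and e = 0.09, the reserve requirement is 0.264321 − 0 − 0.09 = 0.174321.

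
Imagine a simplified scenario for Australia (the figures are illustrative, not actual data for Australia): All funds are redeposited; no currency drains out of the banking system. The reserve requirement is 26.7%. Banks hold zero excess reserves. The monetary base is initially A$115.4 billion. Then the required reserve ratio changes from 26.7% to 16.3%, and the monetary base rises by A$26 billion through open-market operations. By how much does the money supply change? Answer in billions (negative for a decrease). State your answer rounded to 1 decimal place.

A$435.3 billion

Before: m₁ = 1 / (0.267) ≈ 3.74532, MB₁ = 115.4, so M₁ = 3.74532 × 115.4 ≈ 432.2099 billion.
After: m₂ = 1 / (0.163) ≈ 6.13497, MB₂ = 115.4 + 26 = 141.4, so M₂ = 6.13497 × 141.4 ≈ 867.4848 billion.
ΔM = M₂ − M₁ = 867.4848 − 432.2099 = 435.2749 billion.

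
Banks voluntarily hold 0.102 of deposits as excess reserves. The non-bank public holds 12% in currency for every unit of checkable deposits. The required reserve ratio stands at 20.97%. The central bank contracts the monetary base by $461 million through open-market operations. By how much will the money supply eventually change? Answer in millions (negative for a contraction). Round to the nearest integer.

The money multiplier is m = (1 + c) / (rr + e + c) = (1 + 0.12) / (0.2097 + 0.102 + 0.12) ≈ 2.5944.
The sale removes 461 million of base, so ΔM = m × ΔMB = 2.5944 × (−461) = -1196.0184 million.

-1196 million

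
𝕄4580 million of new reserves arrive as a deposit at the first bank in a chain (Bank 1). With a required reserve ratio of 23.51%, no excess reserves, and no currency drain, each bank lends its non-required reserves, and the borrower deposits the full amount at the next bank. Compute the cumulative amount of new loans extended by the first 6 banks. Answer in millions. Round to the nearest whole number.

𝕄11917 million

Bank i lends (1 − rr)^i of the original deposit: Bank 1 lends 4580·0.7649 = 3503.2420, Bank 2 lends 4580·0.7649² ≈ 2679.6298, and so on.
Summing a geometric series: total = 4580·[0.7649·(1 − 0.7649^6) / (1 − 0.7649)] ≈ 11916.7513 million.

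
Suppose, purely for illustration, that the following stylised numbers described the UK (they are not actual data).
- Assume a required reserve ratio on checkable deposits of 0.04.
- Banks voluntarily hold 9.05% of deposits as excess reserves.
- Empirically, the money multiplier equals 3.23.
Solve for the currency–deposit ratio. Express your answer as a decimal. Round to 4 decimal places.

Using m = 3.23. From m = (1 + c)/(c + rr + e), rearranging gives 1 + c = m·(c + rr + e), so c·(1 − m) = m·(rr + e) − 1.
Hence c = [m·(rr + e) − 1]/(1 − m) = [3.23 × (0.04 + 0.0905) − 1] / (1 − 3.23) ≈ 0.259410.

0.2594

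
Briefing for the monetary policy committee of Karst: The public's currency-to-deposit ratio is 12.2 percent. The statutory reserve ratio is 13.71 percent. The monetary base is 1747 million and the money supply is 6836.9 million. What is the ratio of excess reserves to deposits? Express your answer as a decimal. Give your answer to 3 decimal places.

Using m = M/MB = 6836.9/1747 ≈ 3.913509. Since m = (1 + c)/(c + rr + e), the denominator satisfies c + rr + e = (1 + c)/m = (1 + 0.122) / 3.913509 ≈ 0.286699.
With c = 0.122 and rr = 0.1371, the ratio of excess reserves to deposits is 0.286699 − 0.122 − 0.1371 = 0.027599.

0.028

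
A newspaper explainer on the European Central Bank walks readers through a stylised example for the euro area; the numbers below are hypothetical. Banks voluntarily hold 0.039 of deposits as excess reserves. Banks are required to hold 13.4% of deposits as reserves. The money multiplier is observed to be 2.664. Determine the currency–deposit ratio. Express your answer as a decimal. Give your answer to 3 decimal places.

Using m = 2.664. From m = (1 + c)/(c + rr + e), rearranging gives 1 + c = m·(c + rr + e), so c·(1 − m) = m·(rr + e) − 1.
Hence c = [m·(rr + e) − 1]/(1 − m) = [2.664 × (0.134 + 0.039) − 1] / (1 − 2.664) ≈ 0.323995.

0.324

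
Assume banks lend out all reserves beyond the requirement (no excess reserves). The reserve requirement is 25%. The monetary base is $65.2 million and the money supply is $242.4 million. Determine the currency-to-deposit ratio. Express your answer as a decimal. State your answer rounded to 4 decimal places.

0.0260

Using m = M/MB = 242.4/65.2 ≈ 3.717791. From m = (1 + c)/(c + rr + e), rearranging gives 1 + c = m·(c + rr + e), so c·(1 − m) = m·(rr + e) − 1.
Hence c = [m·(rr + e) − 1]/(1 − m) = [3.717791 × (0.25 + 0) − 1] / (1 − 3.717791) ≈ 0.025959.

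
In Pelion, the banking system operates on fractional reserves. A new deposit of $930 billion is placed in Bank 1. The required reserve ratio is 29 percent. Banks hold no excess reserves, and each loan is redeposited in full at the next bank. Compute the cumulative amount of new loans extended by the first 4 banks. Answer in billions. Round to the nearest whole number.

Bank i lends (1 − rr)^i of the original deposit: Bank 1 lends 930·0.7100 = 660.3000, Bank 2 lends 930·0.7100² = 468.8130, and so on.
Summing a geometric series: total = 930·[0.7100·(1 − 0.7100^4) / (1 − 0.7100)] ≈ 1698.2989 billion.

$1698 billion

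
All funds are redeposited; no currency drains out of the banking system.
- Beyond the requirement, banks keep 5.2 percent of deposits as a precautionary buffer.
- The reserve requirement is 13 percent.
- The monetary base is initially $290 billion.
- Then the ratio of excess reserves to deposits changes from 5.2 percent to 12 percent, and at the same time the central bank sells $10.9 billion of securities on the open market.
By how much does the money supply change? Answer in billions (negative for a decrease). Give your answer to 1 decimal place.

-477.0 billion

Before: m₁ = 1 / (0.13 + 0.052) ≈ 5.49451, MB₁ = 290, so M₁ = 5.49451 × 290 = 1593.4079 billion.
After: m₂ = 1 / (0.13 + 0.12) = 4, MB₂ = 290 − 10.9 = 279.1, so M₂ = 4 × 279.1 = 1116.4 billion.
ΔM = M₂ − M₁ = 1116.4 − 1593.4079 = -477.0079 billion.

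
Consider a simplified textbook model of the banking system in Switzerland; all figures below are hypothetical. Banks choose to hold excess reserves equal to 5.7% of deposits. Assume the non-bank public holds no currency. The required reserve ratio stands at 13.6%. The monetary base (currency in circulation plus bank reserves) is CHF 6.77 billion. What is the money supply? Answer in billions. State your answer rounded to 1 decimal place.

CHF 35.1 billion

The money multiplier is m = 1 / (rr + e) = 1 / (0.136 + 0.057) ≈ 5.1813.
So M = m × MB = 5.1813 × 6.77 ≈ 35.0774 billion.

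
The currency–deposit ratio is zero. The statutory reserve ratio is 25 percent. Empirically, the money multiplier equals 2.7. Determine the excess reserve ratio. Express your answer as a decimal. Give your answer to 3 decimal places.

Using m = 2.7. Since m = (1 + c)/(c + rr + e), the denominator satisfies c + rr + e = (1 + c)/m = (1 + 0) / 2.7 ≈ 0.370370.
With c = 0 and rr = 0.25, the excess reserve ratio is 0.370370 − 0 − 0.25 = 0.12037.

0.120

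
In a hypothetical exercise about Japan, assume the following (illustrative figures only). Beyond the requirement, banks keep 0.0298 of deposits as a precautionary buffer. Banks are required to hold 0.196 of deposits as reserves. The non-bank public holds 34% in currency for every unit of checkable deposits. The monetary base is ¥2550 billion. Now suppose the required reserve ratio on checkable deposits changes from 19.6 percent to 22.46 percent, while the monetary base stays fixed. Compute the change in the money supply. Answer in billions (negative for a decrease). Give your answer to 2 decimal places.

-290.58 billion

Initially m₁ = (1 + 0.34) / (0.196 + 0.0298 + 0.34) ≈ 2.3683280, so M₁ = 2.3683280 × 2550 = 6039.2364 billion.
After the change m₂ = (1 + 0.34) / (0.2246 + 0.0298 + 0.34) ≈ 2.2543742, so M₂ = 2.2543742 × 2550 ≈ 5748.6542 billion.
ΔM = M₂ − M₁ = 5748.6542 − 6039.2364 = -290.5822 billion.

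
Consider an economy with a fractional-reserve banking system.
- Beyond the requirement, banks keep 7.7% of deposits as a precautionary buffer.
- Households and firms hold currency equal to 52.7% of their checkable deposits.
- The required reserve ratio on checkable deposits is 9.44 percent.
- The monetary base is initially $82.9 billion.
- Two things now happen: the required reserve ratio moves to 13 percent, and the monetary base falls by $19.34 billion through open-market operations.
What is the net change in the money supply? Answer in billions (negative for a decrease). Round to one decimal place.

Before: m₁ = (1 + 0.527) / (0.0944 + 0.077 + 0.527) ≈ 2.1864, MB₁ = 82.9, so M₁ = 2.1864 × 82.9 ≈ 181.2526 billion.
After: m₂ = (1 + 0.527) / (0.13 + 0.077 + 0.527) ≈ 2.0804, MB₂ = 82.9 − 19.34 = 63.56, so M₂ = 2.0804 × 63.56 ≈ 132.2302 billion.
ΔM = M₂ − M₁ = 132.2302 − 181.2526 = -49.0224 billion.

-49.0 billion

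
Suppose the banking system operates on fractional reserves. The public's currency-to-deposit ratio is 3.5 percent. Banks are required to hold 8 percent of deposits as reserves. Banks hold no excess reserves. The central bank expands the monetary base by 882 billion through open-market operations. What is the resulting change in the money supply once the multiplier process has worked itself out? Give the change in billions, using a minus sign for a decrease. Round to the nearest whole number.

7938 billion

The money multiplier is m = (1 + c) / (rr + c) = (1 + 0.035) / (0.08 + 0.035) = 9.
The purchase adds 882 billion of base, so ΔM = m × ΔMB = 9 × (+882) = 7938 billion.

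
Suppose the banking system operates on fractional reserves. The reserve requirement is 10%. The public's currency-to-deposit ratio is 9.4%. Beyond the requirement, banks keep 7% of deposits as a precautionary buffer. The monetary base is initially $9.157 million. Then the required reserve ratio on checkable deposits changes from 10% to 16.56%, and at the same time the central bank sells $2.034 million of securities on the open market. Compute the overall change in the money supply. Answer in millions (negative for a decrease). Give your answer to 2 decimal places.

-14.30 million

Before: m₁ = (1 + 0.094) / (0.1 + 0.07 + 0.094) ≈ 4.1439, MB₁ = 9.157, so M₁ = 4.1439 × 9.157 ≈ 37.9457 million.
After: m₂ = (1 + 0.094) / (0.1656 + 0.07 + 0.094) ≈ 3.3192, MB₂ = 9.157 − 2.034 = 7.123, so M₂ = 3.3192 × 7.123 ≈ 23.6427 million.
ΔM = M₂ − M₁ = 23.6427 − 37.9457 = -14.303 million.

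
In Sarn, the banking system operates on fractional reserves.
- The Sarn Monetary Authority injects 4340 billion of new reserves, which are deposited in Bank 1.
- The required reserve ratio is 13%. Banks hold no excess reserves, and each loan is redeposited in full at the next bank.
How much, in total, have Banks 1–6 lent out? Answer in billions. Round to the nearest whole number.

16450 billion

Bank i lends (1 − rr)^i of the original deposit: Bank 1 lends 4340·0.8700 = 3775.8000, Bank 2 lends 4340·0.8700² = 3284.9460, and so on.
Summing a geometric series: total = 4340·[0.8700·(1 − 0.8700^6) / (1 − 0.8700)] ≈ 16450.1092 billion.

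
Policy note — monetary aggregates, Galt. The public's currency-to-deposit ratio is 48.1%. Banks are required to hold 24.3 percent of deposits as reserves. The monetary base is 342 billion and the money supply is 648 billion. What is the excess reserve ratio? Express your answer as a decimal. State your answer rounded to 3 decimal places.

Using m = M/MB = 648/342 ≈ 1.894737. Since m = (1 + c)/(c + rr + e), the denominator satisfies c + rr + e = (1 + c)/m = (1 + 0.481) / 1.894737 ≈ 0.781639.
With c = 0.481 and rr = 0.243, the excess reserve ratio is 0.781639 − 0.481 − 0.243 = 0.057639.

0.058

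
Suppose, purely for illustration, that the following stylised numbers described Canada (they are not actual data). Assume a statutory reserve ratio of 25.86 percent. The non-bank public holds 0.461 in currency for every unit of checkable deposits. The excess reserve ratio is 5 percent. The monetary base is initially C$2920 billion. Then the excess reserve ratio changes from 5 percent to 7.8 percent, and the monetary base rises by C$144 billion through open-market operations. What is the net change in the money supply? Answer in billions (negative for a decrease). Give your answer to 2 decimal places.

C$69.17 billion

Before: m₁ = (1 + 0.461) / (0.2586 + 0.05 + 0.461) ≈ 1.8983888, MB₁ = 2920, so M₁ = 1.8983888 × 2920 ≈ 5543.2953 billion.
After: m₂ = (1 + 0.461) / (0.2586 + 0.078 + 0.461) ≈ 1.8317452, MB₂ = 2920 + 144 = 3064, so M₂ = 1.8317452 × 3064 ≈ 5612.4673 billion.
ΔM = M₂ − M₁ = 5612.4673 − 5543.2953 = 69.172 billion.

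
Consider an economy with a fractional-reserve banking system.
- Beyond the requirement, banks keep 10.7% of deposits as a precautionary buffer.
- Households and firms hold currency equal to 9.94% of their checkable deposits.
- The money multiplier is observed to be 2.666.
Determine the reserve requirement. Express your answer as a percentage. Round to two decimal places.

Using m = 2.666. Since m = (1 + c)/(c + rr + e), the denominator satisfies c + rr + e = (1 + c)/m = (1 + 0.0994) / 2.666 ≈ 0.412378.
With c = 0.0994 and e = 0.107, the reserve requirement is 0.412378 − 0.0994 − 0.107 = 0.205978.

20.60%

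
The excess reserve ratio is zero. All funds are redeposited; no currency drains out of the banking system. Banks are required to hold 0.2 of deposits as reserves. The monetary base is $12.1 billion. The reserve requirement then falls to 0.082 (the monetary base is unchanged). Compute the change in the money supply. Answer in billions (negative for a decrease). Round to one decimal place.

Initially m₁ = 1 / (0.2) = 5, so M₁ = 5 × 12.1 = 60.5 billion.
After the change m₂ = 1 / (0.082) ≈ 12.1951, so M₂ = 12.1951 × 12.1 ≈ 147.5607 billion.
ΔM = M₂ − M₁ = 147.5607 − 60.5 = 87.0607 billion.

$87.1 billion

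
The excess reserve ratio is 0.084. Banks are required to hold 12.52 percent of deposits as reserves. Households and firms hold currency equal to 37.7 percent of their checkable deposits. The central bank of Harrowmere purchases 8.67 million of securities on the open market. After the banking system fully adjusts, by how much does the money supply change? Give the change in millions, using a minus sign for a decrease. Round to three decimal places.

The money multiplier is m = (1 + c) / (rr + e + c) = (1 + 0.377) / (0.1252 + 0.084 + 0.377) ≈ 2.34903.
The purchase adds 8.67 million of base, so ΔM = m × ΔMB = 2.34903 × (+8.67) ≈ 20.3661 million.

20.366 million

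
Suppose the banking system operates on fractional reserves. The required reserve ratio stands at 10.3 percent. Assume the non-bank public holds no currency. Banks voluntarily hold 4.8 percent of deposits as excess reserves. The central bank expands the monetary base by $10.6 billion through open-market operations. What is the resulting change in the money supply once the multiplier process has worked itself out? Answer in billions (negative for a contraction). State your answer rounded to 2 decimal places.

The money multiplier is m = 1 / (rr + e) = 1 / (0.103 + 0.048) ≈ 6.62252.
The purchase adds 10.6 billion of base, so ΔM = m × ΔMB = 6.62252 × (+10.6) ≈ 70.1987 billion.

$70.20 billion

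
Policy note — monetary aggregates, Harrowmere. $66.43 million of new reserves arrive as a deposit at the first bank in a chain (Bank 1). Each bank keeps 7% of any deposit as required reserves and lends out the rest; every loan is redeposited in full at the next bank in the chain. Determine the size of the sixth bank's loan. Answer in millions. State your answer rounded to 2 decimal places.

$42.98 million

Each bank lends a fraction (1 − rr) = 0.9300 of the deposit it receives, so Bank 6 receives 66.43·0.9300^5 and lends 66.43·0.9300^6 ≈ 42.9796 million.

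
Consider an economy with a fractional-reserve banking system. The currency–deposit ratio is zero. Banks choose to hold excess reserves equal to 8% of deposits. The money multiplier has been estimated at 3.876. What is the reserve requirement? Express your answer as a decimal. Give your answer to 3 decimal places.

0.178

Using m = 3.876. Since m = (1 + c)/(c + rr + e), the denominator satisfies c + rr + e = (1 + c)/m = (1 + 0) / 3.876 ≈ 0.257998.
With c = 0 and e = 0.08, the reserve requirement is 0.257998 − 0 − 0.08 = 0.177998.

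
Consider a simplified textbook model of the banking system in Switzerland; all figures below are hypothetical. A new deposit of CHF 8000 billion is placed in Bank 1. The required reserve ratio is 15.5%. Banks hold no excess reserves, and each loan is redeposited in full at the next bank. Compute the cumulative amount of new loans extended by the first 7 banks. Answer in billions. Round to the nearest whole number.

CHF 30197 billion

Bank i lends (1 − rr)^i of the original deposit: Bank 1 lends 8000·0.8450 = 6760.0000, Bank 2 lends 8000·0.8450² = 5712.2000, and so on.
Summing a geometric series: total = 8000·[0.8450·(1 − 0.8450^7) / (1 − 0.8450)] ≈ 30197.2458 billion.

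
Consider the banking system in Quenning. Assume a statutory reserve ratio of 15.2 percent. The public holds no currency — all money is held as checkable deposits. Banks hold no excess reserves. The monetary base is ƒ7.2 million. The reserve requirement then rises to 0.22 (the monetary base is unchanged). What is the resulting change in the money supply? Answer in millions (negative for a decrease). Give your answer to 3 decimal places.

-14.641 million

Initially m₁ = 1 / (0.152) ≈ 6.57895, so M₁ = 6.57895 × 7.2 ≈ 47.3684 million.
After the change m₂ = 1 / (0.22) ≈ 4.54545, so M₂ = 4.54545 × 7.2 ≈ 32.7272 million.
ΔM = M₂ − M₁ = 32.7272 − 47.3684 = -14.6412 million.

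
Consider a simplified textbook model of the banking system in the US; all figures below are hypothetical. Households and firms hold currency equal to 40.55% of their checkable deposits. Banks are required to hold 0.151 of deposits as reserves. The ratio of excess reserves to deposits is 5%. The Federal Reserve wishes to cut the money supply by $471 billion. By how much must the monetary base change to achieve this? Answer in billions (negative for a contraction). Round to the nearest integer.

-203 billion

The money multiplier is m = (1 + c) / (rr + e + c) = (1 + 0.4055) / (0.151 + 0.05 + 0.4055) ≈ 2.3174.
ΔMB = ΔM / m = (−471) / 2.3174 ≈ -203.245 billion.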